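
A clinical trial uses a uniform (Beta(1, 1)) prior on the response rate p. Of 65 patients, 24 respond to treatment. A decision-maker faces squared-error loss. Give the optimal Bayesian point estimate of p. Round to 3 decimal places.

0.373

Posterior: Beta(1+24, 1+41) = Beta(25, 42).
Mode = (25−1)/(25+42−2) = 24/65 = 0.369.
Mean = 25/(25+42) = 25/67 = 0.373.
Squared-error loss ⇒ the optimal estimator is the posterior mean.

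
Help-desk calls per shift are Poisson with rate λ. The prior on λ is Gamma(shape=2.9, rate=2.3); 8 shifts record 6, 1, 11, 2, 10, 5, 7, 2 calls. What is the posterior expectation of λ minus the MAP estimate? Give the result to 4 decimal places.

Σ counts = 44. Posterior: Gamma(shape = 2.9+44 = 46.9, rate = 2.3+8 = 10.3).
Mode = (α−1)/β = 45.9/10.3 = 4.4563.
Mean = α/β = 46.9/10.3 = 4.5534.
Difference = 4.5534 − 4.4563 = 0.0971.

0.0971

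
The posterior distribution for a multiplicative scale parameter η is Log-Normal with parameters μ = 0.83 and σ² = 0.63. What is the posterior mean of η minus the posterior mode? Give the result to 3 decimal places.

1.921

Mode = exp(μ − σ²) = exp(0.20) = 1.221.
Mean = exp(μ + σ²/2) = exp(1.145) = 3.142.
Difference = 3.142 − 1.221 = 1.921.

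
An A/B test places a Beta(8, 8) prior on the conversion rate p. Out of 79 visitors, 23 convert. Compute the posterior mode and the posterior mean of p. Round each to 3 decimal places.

MAP = 0.323, posterior mean = 0.326

Posterior: Beta(8+23, 8+56) = Beta(31, 64).
Mode = (31−1)/(31+64−2) = 30/93 = 0.323.
Mean = 31/(31+64) = 31/95 = 0.326.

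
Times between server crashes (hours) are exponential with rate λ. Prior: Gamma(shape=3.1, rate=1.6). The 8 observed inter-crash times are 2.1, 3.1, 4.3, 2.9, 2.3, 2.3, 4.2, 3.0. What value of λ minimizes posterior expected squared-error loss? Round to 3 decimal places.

0.430

Σ times = 24.2. Posterior: Gamma(shape = 3.1+8 = 11.1, rate = 1.6+24.2 = 25.8).
Mode = (α−1)/β = 10.1/25.8 = 0.391.
Mean = α/β = 11.1/25.8 = 0.430.
Squared-error loss ⇒ the optimal estimator is the posterior mean.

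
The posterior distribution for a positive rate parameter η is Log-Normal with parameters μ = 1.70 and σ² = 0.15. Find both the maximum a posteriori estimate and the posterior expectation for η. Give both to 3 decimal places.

Mode = exp(μ − σ²) = exp(1.55) = 4.711.
Mean = exp(μ + σ²/2) = exp(1.775) = 5.900.

MAP = 4.711, posterior mean = 5.900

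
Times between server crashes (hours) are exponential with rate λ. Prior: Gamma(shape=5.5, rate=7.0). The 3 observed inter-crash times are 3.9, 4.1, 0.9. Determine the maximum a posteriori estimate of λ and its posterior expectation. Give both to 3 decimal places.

λ_MAP = 0.472, E[λ|data] = 0.535

Σ times = 8.9. Posterior: Gamma(shape = 5.5+3 = 8.5, rate = 7.0+8.9 = 15.9).
Mode = (α−1)/β = 7.5/15.9 = 0.472.
Mean = α/β = 8.5/15.9 = 0.535.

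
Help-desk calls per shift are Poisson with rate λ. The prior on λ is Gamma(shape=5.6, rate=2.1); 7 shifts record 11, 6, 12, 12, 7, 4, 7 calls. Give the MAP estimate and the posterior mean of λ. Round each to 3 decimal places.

Σ counts = 59. Posterior: Gamma(shape = 5.6+59 = 64.6, rate = 2.1+7 = 9.1).
Mode = (α−1)/β = 63.6/9.1 = 6.989.
Mean = α/β = 64.6/9.1 = 7.099.

MAP: 6.989. Posterior mean: 7.099.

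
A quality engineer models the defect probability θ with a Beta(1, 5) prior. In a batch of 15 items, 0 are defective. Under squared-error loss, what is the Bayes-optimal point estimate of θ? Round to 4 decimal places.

0.0476

Posterior: Beta(1+0, 5+15) = Beta(1, 20).
Since α = 1 ≤ 1 and β > 1, the Beta density is monotone decreasing on [0,1]; the mode is at 0.
Mean = 1/(1+20) = 0.0476.
Squared-error loss ⇒ the optimal estimator is the posterior mean.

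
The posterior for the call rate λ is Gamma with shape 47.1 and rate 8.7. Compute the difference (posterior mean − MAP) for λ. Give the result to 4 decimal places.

Mode = (α−1)/β = 46.1/8.7 = 5.2989.
Mean = α/β = 47.1/8.7 = 5.4138.
Difference = 5.4138 − 5.2989 = 0.1149.

0.1149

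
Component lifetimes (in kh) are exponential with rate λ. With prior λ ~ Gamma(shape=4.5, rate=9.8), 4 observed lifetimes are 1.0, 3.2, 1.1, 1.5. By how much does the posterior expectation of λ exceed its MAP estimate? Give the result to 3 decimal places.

Σ times = 6.8. Posterior: Gamma(shape = 4.5+4 = 8.5, rate = 9.8+6.8 = 16.6).
Mode = (α−1)/β = 7.5/16.6 = 0.452.
Mean = α/β = 8.5/16.6 = 0.512.
Difference = 0.512 − 0.452 = 0.060.
Right-skewed posterior ⇒ mode < mean.

0.060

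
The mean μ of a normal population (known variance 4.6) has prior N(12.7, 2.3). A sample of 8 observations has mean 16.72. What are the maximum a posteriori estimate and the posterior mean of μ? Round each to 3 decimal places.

MAP = 15.916, posterior mean = 15.916

Posterior for μ is Normal. Precision-weighted mean: (1/2.3·12.7 + 8/4.6·16.72) / (1/2.3 + 8/4.6) = 15.916.
A Normal posterior is symmetric, so mode = mean.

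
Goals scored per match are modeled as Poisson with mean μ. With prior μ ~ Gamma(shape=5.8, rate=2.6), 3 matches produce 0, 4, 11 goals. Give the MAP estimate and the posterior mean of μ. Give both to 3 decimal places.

Σ counts = 15. Posterior: Gamma(shape = 5.8+15 = 20.8, rate = 2.6+3 = 5.6).
Mode = (α−1)/β = 19.8/5.6 = 3.536.
Mean = α/β = 20.8/5.6 = 3.714.
Right-skewed posterior ⇒ mode < mean.

MAP: 3.536. Posterior mean: 3.714.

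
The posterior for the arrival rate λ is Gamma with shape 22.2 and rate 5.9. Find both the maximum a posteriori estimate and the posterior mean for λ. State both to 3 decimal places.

MAP: 3.593. Posterior mean: 3.763.

Mode = (α−1)/β = 21.2/5.9 = 3.593.
Mean = α/β = 22.2/5.9 = 3.763.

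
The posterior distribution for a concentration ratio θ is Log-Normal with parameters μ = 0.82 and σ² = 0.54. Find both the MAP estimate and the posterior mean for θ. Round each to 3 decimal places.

MAP = 1.323, posterior mean = 2.974

Mode = exp(μ − σ²) = exp(0.28) = 1.323.
Mean = exp(μ + σ²/2) = exp(1.090) = 2.974.
The mean is pulled above the mode by the posterior's right skew.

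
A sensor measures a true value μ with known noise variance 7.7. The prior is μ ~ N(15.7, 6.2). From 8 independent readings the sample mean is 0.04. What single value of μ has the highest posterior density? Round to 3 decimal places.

Posterior for μ is Normal. Precision-weighted mean: (1/6.2·15.7 + 8/7.7·0.04) / (1/6.2 + 8/7.7) = 2.144.
A Normal posterior is symmetric, so mode = mean.
This is the posterior mode — the MAP estimate.

2.144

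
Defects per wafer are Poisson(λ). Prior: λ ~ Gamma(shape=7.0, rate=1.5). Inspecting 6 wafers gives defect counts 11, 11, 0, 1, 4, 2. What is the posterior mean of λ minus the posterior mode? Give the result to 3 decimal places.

0.133

Σ counts = 29. Posterior: Gamma(shape = 7.0+29 = 36.0, rate = 1.5+6 = 7.5).
Mode = (α−1)/β = 35.0/7.5 = 4.667.
Mean = α/β = 36.0/7.5 = 4.800.
Difference = 4.800 − 4.667 = 0.133.
The posterior is right-skewed, so the mean exceeds the mode.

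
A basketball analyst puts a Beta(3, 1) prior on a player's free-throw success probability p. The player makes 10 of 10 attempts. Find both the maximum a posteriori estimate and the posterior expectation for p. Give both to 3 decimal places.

Posterior: Beta(3+10, 1+0) = Beta(13, 1).
Since β = 1 ≤ 1 and α > 1, the Beta density is monotone increasing on [0,1]; the mode is at 1.
Mean = 13/(13+1) = 0.929.
The mean is pulled below the mode by the posterior's left skew.

MAP = 1.000; posterior mean = 0.929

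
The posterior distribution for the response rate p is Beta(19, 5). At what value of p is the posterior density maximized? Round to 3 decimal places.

Mode = (19−1)/(19+5−2) = 18/22 = 0.818.
Mean = 19/(19+5) = 19/24 = 0.792.
This is the posterior mode — the MAP estimate.

0.818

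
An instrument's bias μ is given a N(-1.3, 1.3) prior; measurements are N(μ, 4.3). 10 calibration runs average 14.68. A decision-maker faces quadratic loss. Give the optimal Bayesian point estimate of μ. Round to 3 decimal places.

Posterior for μ is Normal. Precision-weighted mean: (1/1.3·-1.3 + 10/4.3·14.68) / (1/1.3 + 10/4.3) = 10.708.
A Normal posterior is symmetric, so mode = mean.
Quadratic loss ⇒ the optimal estimator is the posterior mean.

10.708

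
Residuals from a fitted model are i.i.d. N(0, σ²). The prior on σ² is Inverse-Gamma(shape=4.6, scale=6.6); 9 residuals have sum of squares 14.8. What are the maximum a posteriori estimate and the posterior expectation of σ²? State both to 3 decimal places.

MAP: 1.386. Posterior mean: 1.728.

Posterior: Inverse-Gamma(shape = 4.6+9/2 = 9.1, scale = 6.6+14.8/2 = 14.0).
Mode = β/(α+1) = 14.0/10.1 = 1.386.
Mean = β/(α−1) = 14.0/8.1 = 1.728.
The mean is pulled above the mode by the posterior's right skew.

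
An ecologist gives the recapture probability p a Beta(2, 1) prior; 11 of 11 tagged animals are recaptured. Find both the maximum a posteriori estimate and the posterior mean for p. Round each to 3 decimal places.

MAP: 1.000. Posterior mean: 0.929.

Posterior: Beta(2+11, 1+0) = Beta(13, 1).
Since β = 1 ≤ 1 and α > 1, the Beta density is monotone increasing on [0,1]; the mode is at 1.
Mean = 13/(13+1) = 0.929.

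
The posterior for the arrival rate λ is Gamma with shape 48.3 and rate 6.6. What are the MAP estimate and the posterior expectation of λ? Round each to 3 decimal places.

MAP = 7.167; posterior mean = 7.318

Mode = (α−1)/β = 47.3/6.6 = 7.167.
Mean = α/β = 48.3/6.6 = 7.318.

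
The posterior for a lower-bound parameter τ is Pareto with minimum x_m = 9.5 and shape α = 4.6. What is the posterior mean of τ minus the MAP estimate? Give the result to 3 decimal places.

The Pareto density is strictly decreasing on [x_m, ∞), so the mode is x_m = 9.500.
Mean = α·x_m/(α−1) = 4.6·9.5/3.6 = 12.139.
Difference = 12.139 − 9.500 = 2.639.

2.639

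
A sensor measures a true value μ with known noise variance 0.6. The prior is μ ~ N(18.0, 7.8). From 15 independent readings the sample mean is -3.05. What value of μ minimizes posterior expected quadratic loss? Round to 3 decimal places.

-2.943

Posterior for μ is Normal. Precision-weighted mean: (1/7.8·18.0 + 15/0.6·-3.05) / (1/7.8 + 15/0.6) = -2.943.
A Normal posterior is symmetric, so mode = mean.
Quadratic loss ⇒ the optimal estimator is the posterior mean.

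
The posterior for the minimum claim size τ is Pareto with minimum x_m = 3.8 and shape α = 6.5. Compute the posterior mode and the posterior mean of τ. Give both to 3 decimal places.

MAP: 3.800. Posterior mean: 4.491.

The Pareto density is strictly decreasing on [x_m, ∞), so the mode is x_m = 3.800.
Mean = α·x_m/(α−1) = 6.5·3.8/5.5 = 4.491.
The mean is pulled above the mode by the posterior's right skew.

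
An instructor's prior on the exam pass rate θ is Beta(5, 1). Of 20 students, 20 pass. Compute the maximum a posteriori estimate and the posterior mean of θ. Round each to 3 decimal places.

MAP = 1.000; posterior mean = 0.962

Posterior: Beta(5+20, 1+0) = Beta(25, 1).
Since β = 1 ≤ 1 and α > 1, the Beta density is monotone increasing on [0,1]; the mode is at 1.
Mean = 25/(25+1) = 0.962.
Mode > mean: the posterior has a left tail.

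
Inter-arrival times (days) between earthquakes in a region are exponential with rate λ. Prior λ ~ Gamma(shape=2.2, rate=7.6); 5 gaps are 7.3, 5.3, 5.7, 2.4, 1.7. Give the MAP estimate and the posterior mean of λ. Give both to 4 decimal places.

MAP = 0.2067; posterior mean = 0.2400

Σ times = 22.4. Posterior: Gamma(shape = 2.2+5 = 7.2, rate = 7.6+22.4 = 30.0).
Mode = (α−1)/β = 6.2/30.0 = 0.2067.
Mean = α/β = 7.2/30.0 = 0.2400.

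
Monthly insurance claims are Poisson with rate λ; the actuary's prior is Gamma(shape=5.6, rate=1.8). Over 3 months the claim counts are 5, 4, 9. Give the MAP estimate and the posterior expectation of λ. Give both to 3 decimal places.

Σ counts = 18. Posterior: Gamma(shape = 5.6+18 = 23.6, rate = 1.8+3 = 4.8).
Mode = (α−1)/β = 22.6/4.8 = 4.708.
Mean = α/β = 23.6/4.8 = 4.917.
The mean is pulled above the mode by the posterior's right skew.

MAP = 4.708; posterior mean = 4.917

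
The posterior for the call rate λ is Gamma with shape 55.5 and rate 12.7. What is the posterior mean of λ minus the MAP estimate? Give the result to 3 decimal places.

0.079

Mode = (α−1)/β = 54.5/12.7 = 4.291.
Mean = α/β = 55.5/12.7 = 4.370.
Difference = 4.370 − 4.291 = 0.079.
Mean > mode: the posterior has a right tail.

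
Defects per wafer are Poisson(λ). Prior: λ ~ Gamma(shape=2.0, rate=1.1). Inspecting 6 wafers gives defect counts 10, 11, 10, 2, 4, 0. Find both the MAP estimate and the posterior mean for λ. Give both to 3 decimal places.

MAP = 5.352; posterior mean = 5.493

Σ counts = 37. Posterior: Gamma(shape = 2.0+37 = 39.0, rate = 1.1+6 = 7.1).
Mode = (α−1)/β = 38.0/7.1 = 5.352.
Mean = α/β = 39.0/7.1 = 5.493.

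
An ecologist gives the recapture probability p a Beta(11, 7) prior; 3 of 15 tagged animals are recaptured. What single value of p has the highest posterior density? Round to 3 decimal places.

0.419

Posterior: Beta(11+3, 7+12) = Beta(14, 19).
Mode = (14−1)/(14+19−2) = 13/31 = 0.419.
Mean = 14/(14+19) = 14/33 = 0.424.
This is the posterior mode — the MAP estimate.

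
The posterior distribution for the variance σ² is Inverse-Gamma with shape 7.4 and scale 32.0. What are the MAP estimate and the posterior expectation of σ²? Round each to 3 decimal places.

MAP = 3.810; posterior mean = 5.000

Mode = β/(α+1) = 32.0/8.4 = 3.810.
Mean = β/(α−1) = 32.0/6.4 = 5.000.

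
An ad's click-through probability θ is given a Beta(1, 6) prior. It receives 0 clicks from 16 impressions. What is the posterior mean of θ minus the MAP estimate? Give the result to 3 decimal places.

0.043

Posterior: Beta(1+0, 6+16) = Beta(1, 22).
Since α = 1 ≤ 1 and β > 1, the Beta density is monotone decreasing on [0,1]; the mode is at 0.
Mean = 1/(1+22) = 0.043.
Difference = 0.043 − 0.000 = 0.043.
Mean > mode: the posterior has a right tail.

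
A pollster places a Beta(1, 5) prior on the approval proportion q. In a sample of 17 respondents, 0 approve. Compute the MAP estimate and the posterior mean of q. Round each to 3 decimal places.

q_MAP = 0.000, E[q|data] = 0.043

Posterior: Beta(1+0, 5+17) = Beta(1, 22).
Since α = 1 ≤ 1 and β > 1, the Beta density is monotone decreasing on [0,1]; the mode is at 0.
Mean = 1/(1+22) = 0.043.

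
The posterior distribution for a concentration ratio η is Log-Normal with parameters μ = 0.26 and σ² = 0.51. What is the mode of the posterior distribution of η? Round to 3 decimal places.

Mode = exp(μ − σ²) = exp(-0.25) = 0.779.
Mean = exp(μ + σ²/2) = exp(0.515) = 1.674.
This is the posterior mode — the MAP estimate.

0.779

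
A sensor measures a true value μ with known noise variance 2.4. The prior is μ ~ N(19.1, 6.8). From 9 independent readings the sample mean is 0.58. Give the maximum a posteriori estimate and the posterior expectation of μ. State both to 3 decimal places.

MAP = 1.279; posterior mean = 1.279

Posterior for μ is Normal. Precision-weighted mean: (1/6.8·19.1 + 9/2.4·0.58) / (1/6.8 + 9/2.4) = 1.279.
A Normal posterior is symmetric, so mode = mean.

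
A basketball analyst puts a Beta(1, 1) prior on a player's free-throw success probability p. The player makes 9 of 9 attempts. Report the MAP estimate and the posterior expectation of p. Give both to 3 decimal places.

MAP estimate = 1.000, posterior expectation = 0.909

Posterior: Beta(1+9, 1+0) = Beta(10, 1).
Since β = 1 ≤ 1 and α > 1, the Beta density is monotone increasing on [0,1]; the mode is at 1.
Mean = 10/(10+1) = 0.909.
Mode > mean: the posterior has a left tail.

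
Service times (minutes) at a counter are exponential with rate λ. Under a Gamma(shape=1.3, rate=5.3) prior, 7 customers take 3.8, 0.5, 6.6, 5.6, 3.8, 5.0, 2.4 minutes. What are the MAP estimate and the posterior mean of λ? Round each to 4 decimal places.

MAP = 0.2212; posterior mean = 0.2515

Σ times = 27.7. Posterior: Gamma(shape = 1.3+7 = 8.3, rate = 5.3+27.7 = 33.0).
Mode = (α−1)/β = 7.3/33.0 = 0.2212.
Mean = α/β = 8.3/33.0 = 0.2515.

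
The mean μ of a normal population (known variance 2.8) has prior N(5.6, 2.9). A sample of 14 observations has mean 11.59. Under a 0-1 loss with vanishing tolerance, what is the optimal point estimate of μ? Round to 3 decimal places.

11.204

Posterior for μ is Normal. Precision-weighted mean: (1/2.9·5.6 + 14/2.8·11.59) / (1/2.9 + 14/2.8) = 11.204.
A Normal posterior is symmetric, so mode = mean.
This is the posterior mode — the MAP estimate.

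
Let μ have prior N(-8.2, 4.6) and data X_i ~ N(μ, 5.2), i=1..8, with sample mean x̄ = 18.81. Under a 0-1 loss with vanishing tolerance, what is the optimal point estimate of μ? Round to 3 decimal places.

Posterior for μ is Normal. Precision-weighted mean: (1/4.6·-8.2 + 8/5.2·18.81) / (1/4.6 + 8/5.2) = 15.466.
A Normal posterior is symmetric, so mode = mean.
This is the posterior mode — the MAP estimate.

15.466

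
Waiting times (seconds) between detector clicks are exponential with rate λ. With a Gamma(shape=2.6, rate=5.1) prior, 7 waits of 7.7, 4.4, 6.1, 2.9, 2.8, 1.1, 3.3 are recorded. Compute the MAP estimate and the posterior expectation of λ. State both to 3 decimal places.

MAP estimate = 0.257, posterior expectation = 0.287

Σ times = 28.3. Posterior: Gamma(shape = 2.6+7 = 9.6, rate = 5.1+28.3 = 33.4).
Mode = (α−1)/β = 8.6/33.4 = 0.257.
Mean = α/β = 9.6/33.4 = 0.287.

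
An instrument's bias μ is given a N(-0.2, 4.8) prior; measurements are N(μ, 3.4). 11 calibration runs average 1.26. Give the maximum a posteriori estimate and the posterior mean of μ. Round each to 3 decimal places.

Posterior for μ is Normal. Precision-weighted mean: (1/4.8·-0.2 + 11/3.4·1.26) / (1/4.8 + 11/3.4) = 1.172.
A Normal posterior is symmetric, so mode = mean.

MAP = 1.172, posterior mean = 1.172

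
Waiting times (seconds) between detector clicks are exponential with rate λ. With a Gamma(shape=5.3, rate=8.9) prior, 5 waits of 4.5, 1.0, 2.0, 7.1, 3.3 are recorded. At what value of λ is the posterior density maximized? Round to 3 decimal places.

Σ times = 17.9. Posterior: Gamma(shape = 5.3+5 = 10.3, rate = 8.9+17.9 = 26.8).
Mode = (α−1)/β = 9.3/26.8 = 0.347.
Mean = α/β = 10.3/26.8 = 0.384.
This is the posterior mode — the MAP estimate.

0.347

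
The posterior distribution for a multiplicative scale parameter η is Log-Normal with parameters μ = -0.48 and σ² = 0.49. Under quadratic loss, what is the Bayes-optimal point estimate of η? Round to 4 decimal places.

0.7906

Mode = exp(μ − σ²) = exp(-0.97) = 0.3791.
Mean = exp(μ + σ²/2) = exp(-0.235) = 0.7906.
Quadratic loss ⇒ the optimal estimator is the posterior mean.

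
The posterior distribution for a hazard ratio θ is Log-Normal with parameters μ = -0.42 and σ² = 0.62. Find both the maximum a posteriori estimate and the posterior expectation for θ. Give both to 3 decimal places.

maximum a posteriori estimate = 0.353, posterior expectation = 0.896

Mode = exp(μ − σ²) = exp(-1.04) = 0.353.
Mean = exp(μ + σ²/2) = exp(-0.110) = 0.896.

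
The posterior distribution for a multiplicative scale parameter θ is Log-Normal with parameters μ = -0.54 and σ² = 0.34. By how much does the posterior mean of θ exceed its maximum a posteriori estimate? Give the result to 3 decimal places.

0.276

Mode = exp(μ − σ²) = exp(-0.88) = 0.415.
Mean = exp(μ + σ²/2) = exp(-0.370) = 0.691.
Difference = 0.691 − 0.415 = 0.276.
The mean is pulled above the mode by the posterior's right skew.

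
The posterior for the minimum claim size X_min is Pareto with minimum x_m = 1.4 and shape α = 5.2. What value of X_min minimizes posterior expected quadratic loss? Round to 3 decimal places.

1.733

The Pareto density is strictly decreasing on [x_m, ∞), so the mode is x_m = 1.400.
Mean = α·x_m/(α−1) = 5.2·1.4/4.2 = 1.733.
Quadratic loss ⇒ the optimal estimator is the posterior mean.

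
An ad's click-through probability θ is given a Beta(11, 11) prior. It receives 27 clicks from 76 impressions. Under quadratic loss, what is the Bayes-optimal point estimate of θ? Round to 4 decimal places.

Posterior: Beta(11+27, 11+49) = Beta(38, 60).
Mode = (38−1)/(38+60−2) = 37/96 = 0.3854.
Mean = 38/(38+60) = 38/98 = 0.3878.
Quadratic loss ⇒ the optimal estimator is the posterior mean.

0.3878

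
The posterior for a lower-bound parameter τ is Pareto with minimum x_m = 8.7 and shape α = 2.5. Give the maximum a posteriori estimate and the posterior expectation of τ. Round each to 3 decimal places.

The Pareto density is strictly decreasing on [x_m, ∞), so the mode is x_m = 8.700.
Mean = α·x_m/(α−1) = 2.5·8.7/1.5 = 14.500.
Mean > mode: the posterior has a right tail.

τ_MAP = 8.700, E[τ|data] = 14.500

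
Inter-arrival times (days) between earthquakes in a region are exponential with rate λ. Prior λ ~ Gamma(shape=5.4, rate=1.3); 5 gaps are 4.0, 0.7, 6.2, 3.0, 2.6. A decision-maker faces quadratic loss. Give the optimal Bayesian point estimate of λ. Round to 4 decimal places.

Σ times = 16.5. Posterior: Gamma(shape = 5.4+5 = 10.4, rate = 1.3+16.5 = 17.8).
Mode = (α−1)/β = 9.4/17.8 = 0.5281.
Mean = α/β = 10.4/17.8 = 0.5843.
Quadratic loss ⇒ the optimal estimator is the posterior mean.

0.5843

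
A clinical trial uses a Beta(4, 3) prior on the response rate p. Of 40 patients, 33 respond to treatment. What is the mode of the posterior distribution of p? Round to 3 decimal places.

Posterior: Beta(4+33, 3+7) = Beta(37, 10).
Mode = (37−1)/(37+10−2) = 36/45 = 0.800.
Mean = 37/(37+10) = 37/47 = 0.787.
This is the posterior mode — the MAP estimate.

0.800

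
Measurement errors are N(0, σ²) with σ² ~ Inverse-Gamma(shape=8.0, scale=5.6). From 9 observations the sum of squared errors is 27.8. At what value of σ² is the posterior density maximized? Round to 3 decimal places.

1.444

Posterior: Inverse-Gamma(shape = 8.0+9/2 = 12.5, scale = 5.6+27.8/2 = 19.5).
Mode = β/(α+1) = 19.5/13.5 = 1.444.
Mean = β/(α−1) = 19.5/11.5 = 1.696.
This is the posterior mode — the MAP estimate.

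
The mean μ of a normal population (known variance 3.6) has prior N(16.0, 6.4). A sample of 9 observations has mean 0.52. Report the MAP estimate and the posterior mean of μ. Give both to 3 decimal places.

Posterior for μ is Normal. Precision-weighted mean: (1/6.4·16.0 + 9/3.6·0.52) / (1/6.4 + 9/3.6) = 1.431.
A Normal posterior is symmetric, so mode = mean.

MAP: 1.431. Posterior mean: 1.431.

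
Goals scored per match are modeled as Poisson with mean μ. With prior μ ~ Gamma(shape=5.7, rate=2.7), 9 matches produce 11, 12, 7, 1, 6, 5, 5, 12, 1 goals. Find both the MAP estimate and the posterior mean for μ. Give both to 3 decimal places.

MAP: 5.530. Posterior mean: 5.615.

Σ counts = 60. Posterior: Gamma(shape = 5.7+60 = 65.7, rate = 2.7+9 = 11.7).
Mode = (α−1)/β = 64.7/11.7 = 5.530.
Mean = α/β = 65.7/11.7 = 5.615.
Right-skewed posterior ⇒ mode < mean.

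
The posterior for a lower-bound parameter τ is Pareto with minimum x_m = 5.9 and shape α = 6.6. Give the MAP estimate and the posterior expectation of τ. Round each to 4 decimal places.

The Pareto density is strictly decreasing on [x_m, ∞), so the mode is x_m = 5.9000.
Mean = α·x_m/(α−1) = 6.6·5.9/5.6 = 6.9536.

MAP = 5.9000; posterior mean = 6.9536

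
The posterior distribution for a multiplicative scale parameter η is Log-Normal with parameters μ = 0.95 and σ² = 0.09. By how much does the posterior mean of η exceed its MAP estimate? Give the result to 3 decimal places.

0.342

Mode = exp(μ − σ²) = exp(0.86) = 2.363.
Mean = exp(μ + σ²/2) = exp(0.995) = 2.705.
Difference = 2.705 − 2.363 = 0.342.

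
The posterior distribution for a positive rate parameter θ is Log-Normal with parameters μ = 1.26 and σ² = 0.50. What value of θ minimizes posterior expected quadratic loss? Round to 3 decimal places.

4.527

Mode = exp(μ − σ²) = exp(0.76) = 2.138.
Mean = exp(μ + σ²/2) = exp(1.510) = 4.527.
Quadratic loss ⇒ the optimal estimator is the posterior mean.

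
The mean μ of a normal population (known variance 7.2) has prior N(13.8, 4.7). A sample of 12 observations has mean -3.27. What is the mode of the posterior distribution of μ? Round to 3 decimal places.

-1.338

Posterior for μ is Normal. Precision-weighted mean: (1/4.7·13.8 + 12/7.2·-3.27) / (1/4.7 + 12/7.2) = -1.338.
A Normal posterior is symmetric, so mode = mean.
This is the posterior mode — the MAP estimate.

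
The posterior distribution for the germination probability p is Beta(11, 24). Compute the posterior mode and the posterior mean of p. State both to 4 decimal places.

Mode = (11−1)/(11+24−2) = 10/33 = 0.3030.
Mean = 11/(11+24) = 11/35 = 0.3143.
Right-skewed posterior ⇒ mode < mean.

MAP = 0.3030, posterior mean = 0.3143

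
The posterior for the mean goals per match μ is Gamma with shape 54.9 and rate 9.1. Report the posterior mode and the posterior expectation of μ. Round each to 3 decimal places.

Mode = (α−1)/β = 53.9/9.1 = 5.923.
Mean = α/β = 54.9/9.1 = 6.033.

MAP: 5.923. Posterior mean: 6.033.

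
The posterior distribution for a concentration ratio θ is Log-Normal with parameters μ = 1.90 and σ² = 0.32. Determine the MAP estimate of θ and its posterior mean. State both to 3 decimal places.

MAP: 4.855. Posterior mean: 7.846.

Mode = exp(μ − σ²) = exp(1.58) = 4.855.
Mean = exp(μ + σ²/2) = exp(2.060) = 7.846.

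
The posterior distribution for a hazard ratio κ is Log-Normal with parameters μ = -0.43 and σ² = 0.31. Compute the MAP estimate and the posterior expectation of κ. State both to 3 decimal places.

MAP: 0.477. Posterior mean: 0.760.

Mode = exp(μ − σ²) = exp(-0.74) = 0.477.
Mean = exp(μ + σ²/2) = exp(-0.275) = 0.760.
The posterior is right-skewed, so the mean exceeds the mode.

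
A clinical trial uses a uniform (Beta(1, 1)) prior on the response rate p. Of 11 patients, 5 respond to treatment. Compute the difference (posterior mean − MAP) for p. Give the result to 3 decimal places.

0.007

Posterior: Beta(1+5, 1+6) = Beta(6, 7).
Mode = (6−1)/(6+7−2) = 5/11 = 0.455.
With a flat prior the MAP equals the MLE, 5/11.
Mean = 6/(6+7) = 6/13 = 0.462.
Difference = 0.462 − 0.455 = 0.007.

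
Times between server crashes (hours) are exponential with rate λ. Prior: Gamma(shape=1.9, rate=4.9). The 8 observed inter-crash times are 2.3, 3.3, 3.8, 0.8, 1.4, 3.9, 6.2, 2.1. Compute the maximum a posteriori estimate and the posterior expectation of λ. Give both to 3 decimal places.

MAP = 0.310; posterior mean = 0.345

Σ times = 23.8. Posterior: Gamma(shape = 1.9+8 = 9.9, rate = 4.9+23.8 = 28.7).
Mode = (α−1)/β = 8.9/28.7 = 0.310.
Mean = α/β = 9.9/28.7 = 0.345.
The posterior is right-skewed, so the mean exceeds the mode.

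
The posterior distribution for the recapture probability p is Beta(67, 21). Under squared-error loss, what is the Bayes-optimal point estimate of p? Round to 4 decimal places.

Mode = (67−1)/(67+21−2) = 66/86 = 0.7674.
Mean = 67/(67+21) = 67/88 = 0.7614.
Squared-error loss ⇒ the optimal estimator is the posterior mean.

0.7614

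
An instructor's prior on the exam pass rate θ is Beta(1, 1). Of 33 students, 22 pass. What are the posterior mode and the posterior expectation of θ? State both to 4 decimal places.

θ_MAP = 0.6667, E[θ|data] = 0.6571

Posterior: Beta(1+22, 1+11) = Beta(23, 12).
Mode = (23−1)/(23+12−2) = 22/33 = 0.6667.
With a flat prior the MAP equals the MLE, 22/33.
Mean = 23/(23+12) = 23/35 = 0.6571.
The posterior is left-skewed, so the mode exceeds the mean.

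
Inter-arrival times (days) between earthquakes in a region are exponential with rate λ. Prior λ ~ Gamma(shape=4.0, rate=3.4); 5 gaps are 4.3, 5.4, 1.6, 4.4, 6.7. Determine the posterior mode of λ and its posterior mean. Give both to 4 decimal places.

MAP = 0.3101, posterior mean = 0.3488

Σ times = 22.4. Posterior: Gamma(shape = 4.0+5 = 9.0, rate = 3.4+22.4 = 25.8).
Mode = (α−1)/β = 8.0/25.8 = 0.3101.
Mean = α/β = 9.0/25.8 = 0.3488.
The mean is pulled above the mode by the posterior's right skew.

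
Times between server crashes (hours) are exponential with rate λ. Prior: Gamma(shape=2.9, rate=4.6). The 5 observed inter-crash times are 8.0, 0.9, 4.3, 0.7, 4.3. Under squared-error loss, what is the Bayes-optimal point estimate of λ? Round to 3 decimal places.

Σ times = 18.2. Posterior: Gamma(shape = 2.9+5 = 7.9, rate = 4.6+18.2 = 22.8).
Mode = (α−1)/β = 6.9/22.8 = 0.303.
Mean = α/β = 7.9/22.8 = 0.346.
Squared-error loss ⇒ the optimal estimator is the posterior mean.

0.346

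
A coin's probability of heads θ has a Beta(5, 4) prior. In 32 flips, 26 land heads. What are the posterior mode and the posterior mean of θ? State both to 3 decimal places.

Posterior: Beta(5+26, 4+6) = Beta(31, 10).
Mode = (31−1)/(31+10−2) = 30/39 = 0.769.
Mean = 31/(31+10) = 31/41 = 0.756.

θ_MAP = 0.769, E[θ|data] = 0.756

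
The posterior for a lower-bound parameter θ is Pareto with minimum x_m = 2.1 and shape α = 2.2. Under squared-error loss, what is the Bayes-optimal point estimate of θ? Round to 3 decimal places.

The Pareto density is strictly decreasing on [x_m, ∞), so the mode is x_m = 2.100.
Mean = α·x_m/(α−1) = 2.2·2.1/1.2 = 3.850.
Squared-error loss ⇒ the optimal estimator is the posterior mean.

3.850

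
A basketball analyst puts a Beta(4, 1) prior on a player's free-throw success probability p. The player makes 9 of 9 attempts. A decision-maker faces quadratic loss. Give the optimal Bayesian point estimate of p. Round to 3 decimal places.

Posterior: Beta(4+9, 1+0) = Beta(13, 1).
Since β = 1 ≤ 1 and α > 1, the Beta density is monotone increasing on [0,1]; the mode is at 1.
Mean = 13/(13+1) = 0.929.
Quadratic loss ⇒ the optimal estimator is the posterior mean.

0.929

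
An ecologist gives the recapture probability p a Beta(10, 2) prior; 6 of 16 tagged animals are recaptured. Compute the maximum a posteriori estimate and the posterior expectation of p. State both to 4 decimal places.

Posterior: Beta(10+6, 2+10) = Beta(16, 12).
Mode = (16−1)/(16+12−2) = 15/26 = 0.5769.
Mean = 16/(16+12) = 16/28 = 0.5714.

p_MAP = 0.5769, E[p|data] = 0.5714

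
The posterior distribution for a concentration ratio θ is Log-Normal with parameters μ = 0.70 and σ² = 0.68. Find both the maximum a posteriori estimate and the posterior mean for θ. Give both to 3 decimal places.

MAP: 1.020. Posterior mean: 2.829.

Mode = exp(μ − σ²) = exp(0.02) = 1.020.
Mean = exp(μ + σ²/2) = exp(1.040) = 2.829.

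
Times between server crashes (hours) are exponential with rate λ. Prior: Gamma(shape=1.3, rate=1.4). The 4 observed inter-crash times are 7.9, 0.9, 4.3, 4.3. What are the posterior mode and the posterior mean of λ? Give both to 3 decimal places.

Σ times = 17.4. Posterior: Gamma(shape = 1.3+4 = 5.3, rate = 1.4+17.4 = 18.8).
Mode = (α−1)/β = 4.3/18.8 = 0.229.
Mean = α/β = 5.3/18.8 = 0.282.

MAP: 0.229. Posterior mean: 0.282.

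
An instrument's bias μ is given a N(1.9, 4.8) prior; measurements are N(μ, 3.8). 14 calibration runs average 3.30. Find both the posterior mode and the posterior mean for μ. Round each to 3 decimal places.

MAP = 3.225; posterior mean = 3.225

Posterior for μ is Normal. Precision-weighted mean: (1/4.8·1.9 + 14/3.8·3.30) / (1/4.8 + 14/3.8) = 3.225.
A Normal posterior is symmetric, so mode = mean.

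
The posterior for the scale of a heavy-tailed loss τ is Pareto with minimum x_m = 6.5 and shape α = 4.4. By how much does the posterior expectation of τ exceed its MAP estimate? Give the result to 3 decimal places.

The Pareto density is strictly decreasing on [x_m, ∞), so the mode is x_m = 6.500.
Mean = α·x_m/(α−1) = 4.4·6.5/3.4 = 8.412.
Difference = 8.412 − 6.500 = 1.912.
Mean > mode: the posterior has a right tail.

1.912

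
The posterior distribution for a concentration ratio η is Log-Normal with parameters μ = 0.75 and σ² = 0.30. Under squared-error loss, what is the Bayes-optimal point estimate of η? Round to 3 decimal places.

2.460

Mode = exp(μ − σ²) = exp(0.45) = 1.568.
Mean = exp(μ + σ²/2) = exp(0.900) = 2.460.
Squared-error loss ⇒ the optimal estimator is the posterior mean.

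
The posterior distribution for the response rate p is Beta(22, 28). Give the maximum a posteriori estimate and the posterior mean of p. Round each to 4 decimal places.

MAP: 0.4375. Posterior mean: 0.4400.

Mode = (22−1)/(22+28−2) = 21/48 = 0.4375.
Mean = 22/(22+28) = 22/50 = 0.4400.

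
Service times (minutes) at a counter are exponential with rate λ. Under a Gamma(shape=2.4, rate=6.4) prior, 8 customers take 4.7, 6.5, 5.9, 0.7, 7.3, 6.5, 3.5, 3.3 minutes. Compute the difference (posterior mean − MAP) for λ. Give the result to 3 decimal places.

0.022

Σ times = 38.4. Posterior: Gamma(shape = 2.4+8 = 10.4, rate = 6.4+38.4 = 44.8).
Mode = (α−1)/β = 9.4/44.8 = 0.210.
Mean = α/β = 10.4/44.8 = 0.232.
Difference = 0.232 − 0.210 = 0.022.
The mean is pulled above the mode by the posterior's right skew.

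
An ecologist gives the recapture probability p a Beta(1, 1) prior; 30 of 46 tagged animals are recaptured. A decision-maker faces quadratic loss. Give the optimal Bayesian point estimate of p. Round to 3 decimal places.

Posterior: Beta(1+30, 1+16) = Beta(31, 17).
Mode = (31−1)/(31+17−2) = 30/46 = 0.652.
With a flat prior the MAP equals the MLE, 30/46.
Mean = 31/(31+17) = 31/48 = 0.646.
Quadratic loss ⇒ the optimal estimator is the posterior mean.

0.646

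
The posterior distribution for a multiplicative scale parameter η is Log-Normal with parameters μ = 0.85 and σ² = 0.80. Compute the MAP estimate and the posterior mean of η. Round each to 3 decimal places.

MAP = 1.051; posterior mean = 3.490

Mode = exp(μ − σ²) = exp(0.05) = 1.051.
Mean = exp(μ + σ²/2) = exp(1.250) = 3.490.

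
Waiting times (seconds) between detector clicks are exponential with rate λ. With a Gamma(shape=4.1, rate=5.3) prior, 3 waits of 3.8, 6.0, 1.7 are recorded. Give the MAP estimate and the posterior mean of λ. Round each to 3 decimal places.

Σ times = 11.5. Posterior: Gamma(shape = 4.1+3 = 7.1, rate = 5.3+11.5 = 16.8).
Mode = (α−1)/β = 6.1/16.8 = 0.363.
Mean = α/β = 7.1/16.8 = 0.423.

λ_MAP = 0.363, E[λ|data] = 0.423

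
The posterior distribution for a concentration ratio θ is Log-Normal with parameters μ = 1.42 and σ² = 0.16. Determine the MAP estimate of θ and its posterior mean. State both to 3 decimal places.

MAP: 3.525. Posterior mean: 4.482.

Mode = exp(μ − σ²) = exp(1.26) = 3.525.
Mean = exp(μ + σ²/2) = exp(1.500) = 4.482.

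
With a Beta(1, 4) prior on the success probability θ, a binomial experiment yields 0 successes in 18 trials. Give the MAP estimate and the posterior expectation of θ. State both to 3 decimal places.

θ_MAP = 0.000, E[θ|data] = 0.043

Posterior: Beta(1+0, 4+18) = Beta(1, 22).
Since α = 1 ≤ 1 and β > 1, the Beta density is monotone decreasing on [0,1]; the mode is at 0.
Mean = 1/(1+22) = 0.043.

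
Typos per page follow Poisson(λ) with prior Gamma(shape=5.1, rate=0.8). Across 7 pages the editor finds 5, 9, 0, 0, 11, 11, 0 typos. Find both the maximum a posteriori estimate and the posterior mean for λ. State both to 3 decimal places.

Σ counts = 36. Posterior: Gamma(shape = 5.1+36 = 41.1, rate = 0.8+7 = 7.8).
Mode = (α−1)/β = 40.1/7.8 = 5.141.
Mean = α/β = 41.1/7.8 = 5.269.
Mean > mode: the posterior has a right tail.

maximum a posteriori estimate = 5.141, posterior mean = 5.269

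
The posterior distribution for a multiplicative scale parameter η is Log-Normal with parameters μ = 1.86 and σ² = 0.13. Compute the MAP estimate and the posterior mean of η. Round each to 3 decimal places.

Mode = exp(μ − σ²) = exp(1.73) = 5.641.
Mean = exp(μ + σ²/2) = exp(1.925) = 6.855.
Mean > mode: the posterior has a right tail.

MAP estimate = 5.641, posterior mean = 6.855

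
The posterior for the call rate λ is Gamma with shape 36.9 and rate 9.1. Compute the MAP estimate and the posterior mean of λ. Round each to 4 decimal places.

MAP: 3.9451. Posterior mean: 4.0549.

Mode = (α−1)/β = 35.9/9.1 = 3.9451.
Mean = α/β = 36.9/9.1 = 4.0549.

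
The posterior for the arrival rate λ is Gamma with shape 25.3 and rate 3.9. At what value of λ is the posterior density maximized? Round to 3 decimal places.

Mode = (α−1)/β = 24.3/3.9 = 6.231.
Mean = α/β = 25.3/3.9 = 6.487.
This is the posterior mode — the MAP estimate.

6.231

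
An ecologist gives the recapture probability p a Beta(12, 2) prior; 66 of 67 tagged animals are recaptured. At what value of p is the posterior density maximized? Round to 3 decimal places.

Posterior: Beta(12+66, 2+1) = Beta(78, 3).
Mode = (78−1)/(78+3−2) = 77/79 = 0.975.
Mean = 78/(78+3) = 78/81 = 0.963.
This is the posterior mode — the MAP estimate.

0.975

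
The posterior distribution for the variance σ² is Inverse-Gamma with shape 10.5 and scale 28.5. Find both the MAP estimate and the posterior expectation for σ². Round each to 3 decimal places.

σ²_MAP = 2.478, E[σ²|data] = 3.000

Mode = β/(α+1) = 28.5/11.5 = 2.478.
Mean = β/(α−1) = 28.5/9.5 = 3.000.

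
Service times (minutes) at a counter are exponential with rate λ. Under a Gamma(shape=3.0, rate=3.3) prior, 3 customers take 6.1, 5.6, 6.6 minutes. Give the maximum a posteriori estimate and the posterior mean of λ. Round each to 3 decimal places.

Σ times = 18.3. Posterior: Gamma(shape = 3.0+3 = 6.0, rate = 3.3+18.3 = 21.6).
Mode = (α−1)/β = 5.0/21.6 = 0.231.
Mean = α/β = 6.0/21.6 = 0.278.

MAP = 0.231, posterior mean = 0.278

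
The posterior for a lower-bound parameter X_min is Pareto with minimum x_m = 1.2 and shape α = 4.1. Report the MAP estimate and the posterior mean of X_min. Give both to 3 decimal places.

MAP = 1.200; posterior mean = 1.587

The Pareto density is strictly decreasing on [x_m, ∞), so the mode is x_m = 1.200.
Mean = α·x_m/(α−1) = 4.1·1.2/3.1 = 1.587.
Right-skewed posterior ⇒ mode < mean.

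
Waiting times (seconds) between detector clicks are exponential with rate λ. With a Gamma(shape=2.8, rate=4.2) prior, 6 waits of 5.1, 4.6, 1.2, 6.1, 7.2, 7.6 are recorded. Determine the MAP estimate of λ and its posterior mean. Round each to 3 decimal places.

Σ times = 31.8. Posterior: Gamma(shape = 2.8+6 = 8.8, rate = 4.2+31.8 = 36.0).
Mode = (α−1)/β = 7.8/36.0 = 0.217.
Mean = α/β = 8.8/36.0 = 0.244.

λ_MAP = 0.217, E[λ|data] = 0.244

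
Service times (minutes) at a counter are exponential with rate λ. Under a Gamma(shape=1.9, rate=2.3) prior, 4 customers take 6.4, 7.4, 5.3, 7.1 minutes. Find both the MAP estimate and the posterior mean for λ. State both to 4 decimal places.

Σ times = 26.2. Posterior: Gamma(shape = 1.9+4 = 5.9, rate = 2.3+26.2 = 28.5).
Mode = (α−1)/β = 4.9/28.5 = 0.1719.
Mean = α/β = 5.9/28.5 = 0.2070.
The mean is pulled above the mode by the posterior's right skew.

MAP = 0.1719; posterior mean = 0.2070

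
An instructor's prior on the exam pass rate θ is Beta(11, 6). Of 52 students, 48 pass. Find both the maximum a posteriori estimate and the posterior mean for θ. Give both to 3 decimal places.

Posterior: Beta(11+48, 6+4) = Beta(59, 10).
Mode = (59−1)/(59+10−2) = 58/67 = 0.866.
Mean = 59/(59+10) = 59/69 = 0.855.

maximum a posteriori estimate = 0.866, posterior mean = 0.855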